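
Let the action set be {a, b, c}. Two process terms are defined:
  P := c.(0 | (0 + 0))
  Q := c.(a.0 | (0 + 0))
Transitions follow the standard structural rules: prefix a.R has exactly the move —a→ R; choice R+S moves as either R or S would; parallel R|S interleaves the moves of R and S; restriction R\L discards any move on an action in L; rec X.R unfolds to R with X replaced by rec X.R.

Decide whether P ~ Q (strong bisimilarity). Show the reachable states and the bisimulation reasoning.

Reachable graph of P (2 states):
  s0 = c.(0 | (0 + 0)) has moves —c→ s1
  s1 = 0 | (0 + 0) has moves (no moves)
Reachable graph of Q (3 states):
  t0 = c.(a.0 | (0 + 0)) has moves —c→ t1
  t1 = a.0 | (0 + 0) has moves —a→ t2
  t2 = 0 | (0 + 0) has moves (no moves)
Partition-refinement fixed point:
  B0 = {s0}
  B1 = {s1, t2}
  B2 = {t0}
  B3 = {t1}
s0 ∈ B0, t0 ∈ B2 → different blocks

P ≁ Q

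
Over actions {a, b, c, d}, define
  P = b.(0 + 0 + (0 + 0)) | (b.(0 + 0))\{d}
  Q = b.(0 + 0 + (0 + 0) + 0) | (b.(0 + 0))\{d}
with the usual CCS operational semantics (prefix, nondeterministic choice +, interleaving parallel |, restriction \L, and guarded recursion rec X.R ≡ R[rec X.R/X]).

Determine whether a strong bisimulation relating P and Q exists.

P's transition system — 4 states:
  m0 = b.(0 + 0 + (0 + 0)) | (b.(0 + 0))\{d} | =b=> m1, =b=> m2
  m1 = (0 + 0 + (0 + 0)) | (b.(0 + 0))\{d} | =b=> m3
  m2 = b.(0 + 0 + (0 + 0)) | (0 + 0)\{d} | =b=> m3
  m3 = (0 + 0 + (0 + 0)) | (0 + 0)\{d} | ∅
Q's transition system — 4 states:
  n0 = b.(0 + 0 + (0 + 0) + 0) | (b.(0 + 0))\{d} | =b=> n1, =b=> n2
  n1 = (0 + 0 + (0 + 0) + 0) | (b.(0 + 0))\{d} | =b=> n3
  n2 = b.(0 + 0 + (0 + 0) + 0) | (0 + 0)\{d} | =b=> n3
  n3 = (0 + 0 + (0 + 0) + 0) | (0 + 0)\{d} | ∅
Partition-refinement fixed point:
  B0 = {m0, n0}
  B1 = {m1, m2, n1, n2}
  B2 = {m3, n3}
m0 ∈ B0, n0 ∈ B0 → same block

YES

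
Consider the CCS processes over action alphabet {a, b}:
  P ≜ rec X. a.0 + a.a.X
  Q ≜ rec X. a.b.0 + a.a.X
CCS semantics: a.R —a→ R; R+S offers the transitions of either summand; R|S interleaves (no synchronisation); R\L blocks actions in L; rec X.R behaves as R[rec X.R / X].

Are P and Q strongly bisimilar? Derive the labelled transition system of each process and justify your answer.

P ≁ Q

P's transition system — 3 states:
  s0 = rec X. a.0 + a.a.X ⊢ —a→ s1, —a→ s2
  s1 = 0 ⊢ stopped
  s2 = a.(rec X. a.0 + a.a.X) ⊢ —a→ s0
Q's transition system — 4 states:
  t0 = rec X. a.b.0 + a.a.X ⊢ —a→ t1, —a→ t2
  t1 = a.(rec X. a.b.0 + a.a.X) ⊢ —a→ t0
  t2 = b.0 ⊢ —b→ t3
  t3 = 0 ⊢ stopped
Bisimilarity quotient blocks:
  B0 = {s0}
  B1 = {s1, t3}
  B2 = {s2}
  B3 = {t0}
  B4 = {t2}
  B5 = {t1}
s0 ∈ B0, t0 ∈ B3 → different blocks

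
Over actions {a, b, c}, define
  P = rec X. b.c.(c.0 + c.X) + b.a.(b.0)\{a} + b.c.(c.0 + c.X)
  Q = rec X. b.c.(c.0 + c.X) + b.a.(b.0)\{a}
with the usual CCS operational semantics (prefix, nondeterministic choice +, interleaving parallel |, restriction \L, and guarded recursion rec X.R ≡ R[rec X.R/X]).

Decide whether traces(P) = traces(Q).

YES

LTS(P): 7 reachable states
  m0 = rec X. b.c.(c.0 + c.X) + b.a.(b.0)\{a} + b.c.(c.0 + c.X) ⊢ ··b··> m1, ··b··> m2
  m1 = a.(b.0)\{a} ⊢ ··a··> m3
  m2 = c.(c.0 + c.(rec X. b.c.(c.0 + c.X) + b.a.(b.0)\{a} + b.c.(c.0 + c.X))) ⊢ ··c··> m4
  m3 = (b.0)\{a} ⊢ ··b··> m5
  m4 = c.0 + c.(rec X. b.c.(c.0 + c.X) + b.a.(b.0)\{a} + b.c.(c.0 + c.X)) ⊢ ··c··> m0, ··c··> m6
  m5 = 0\{a} ⊢ deadlocked
  m6 = 0 ⊢ deadlocked
LTS(Q): 7 reachable states
  n0 = rec X. b.c.(c.0 + c.X) + b.a.(b.0)\{a} ⊢ ··b··> n1, ··b··> n2
  n1 = a.(b.0)\{a} ⊢ ··a··> n3
  n2 = c.(c.0 + c.(rec X. b.c.(c.0 + c.X) + b.a.(b.0)\{a})) ⊢ ··c··> n4
  n3 = (b.0)\{a} ⊢ ··b··> n5
  n4 = c.0 + c.(rec X. b.c.(c.0 + c.X) + b.a.(b.0)\{a}) ⊢ ··c··> n0, ··c··> n6
  n5 = 0\{a} ⊢ deadlocked
  n6 = 0 ⊢ deadlocked
Coarsest stable partition (strong bisimilarity classes):
  B0 = {m0, n0}
  B1 = {m2, n2}
  B2 = {m4, n4}
  B3 = {m5, m6, n5, n6}
  B4 = {m1, n1}
  B5 = {m3, n3}
m0 ∈ B0, n0 ∈ B0 → same block
Bisimilar ⇒ trace-equivalent.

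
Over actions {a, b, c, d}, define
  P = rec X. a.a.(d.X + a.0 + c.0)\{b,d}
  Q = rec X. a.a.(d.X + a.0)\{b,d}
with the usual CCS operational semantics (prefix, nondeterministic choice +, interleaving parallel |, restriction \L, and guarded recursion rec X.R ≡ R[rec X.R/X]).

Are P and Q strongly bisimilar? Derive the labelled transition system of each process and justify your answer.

Reachable graph of P (4 states):
  s0 = rec X. a.a.(d.X + a.0 + c.0)\{b,d} has moves =a=> s1
  s1 = a.(d.(rec X. a.a.(d.X + a.0 + c.0)\{b,d}) + a.0 + c.0)\{b,d} has moves =a=> s2
  s2 = (d.(rec X. a.a.(d.X + a.0 + c.0)\{b,d}) + a.0 + c.0)\{b,d} has moves =a=> s3, =c=> s3
  s3 = 0\{b,d} has moves ·
Reachable graph of Q (4 states):
  t0 = rec X. a.a.(d.X + a.0)\{b,d} has moves =a=> t1
  t1 = a.(d.(rec X. a.a.(d.X + a.0)\{b,d}) + a.0)\{b,d} has moves =a=> t2
  t2 = (d.(rec X. a.a.(d.X + a.0)\{b,d}) + a.0)\{b,d} has moves =a=> t3
  t3 = 0\{b,d} has moves ·
Coarsest stable partition (strong bisimilarity classes):
  B0 = {s0}
  B1 = {s1}
  B2 = {s2}
  B3 = {s3, t3}
  B4 = {t0}
  B5 = {t1}
  B6 = {t2}
s0 ∈ B0, t0 ∈ B4 → different blocks

P ≁ Q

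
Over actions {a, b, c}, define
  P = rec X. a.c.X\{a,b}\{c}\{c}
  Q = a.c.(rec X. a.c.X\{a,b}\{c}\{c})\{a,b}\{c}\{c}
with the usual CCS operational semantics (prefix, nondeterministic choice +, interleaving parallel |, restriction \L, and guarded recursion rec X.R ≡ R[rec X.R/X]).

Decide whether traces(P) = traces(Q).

trace-equivalent

LTS(P): 3 reachable states
  m0 = rec X. a.c.X\{a,b}\{c}\{c} | --a--▸ m1
  m1 = c.(rec X. a.c.X\{a,b}\{c}\{c})\{a,b}\{c}\{c} | --c--▸ m2
  m2 = (rec X. a.c.X\{a,b}\{c}\{c})\{a,b}\{c}\{c} | ∅
LTS(Q): 3 reachable states
  n0 = a.c.(rec X. a.c.X\{a,b}\{c}\{c})\{a,b}\{c}\{c} | --a--▸ n1
  n1 = c.(rec X. a.c.X\{a,b}\{c}\{c})\{a,b}\{c}\{c} | --c--▸ n2
  n2 = (rec X. a.c.X\{a,b}\{c}\{c})\{a,b}\{c}\{c} | ∅
Coarsest stable partition (strong bisimilarity classes):
  B0 = {m0, n0}
  B1 = {m1, n1}
  B2 = {m2, n2}
m0 ∈ B0, n0 ∈ B0 → same block
Bisimilar ⇒ trace-equivalent.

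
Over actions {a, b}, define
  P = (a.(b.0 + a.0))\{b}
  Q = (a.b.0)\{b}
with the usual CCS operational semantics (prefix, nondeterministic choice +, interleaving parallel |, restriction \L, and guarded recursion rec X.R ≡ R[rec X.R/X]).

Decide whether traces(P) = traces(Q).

P's transition system — 3 states:
  m0 = (a.(b.0 + a.0))\{b} has moves -a-> m1
  m1 = (b.0 + a.0)\{b} has moves -a-> m2
  m2 = 0\{b} has moves ∅
Q's transition system — 2 states:
  n0 = (a.b.0)\{b} has moves -a-> n1
  n1 = (b.0)\{b} has moves ∅
Executing aa from P (initial set {m0}):
  [1] a ⇒ {m1}
  [2] a ⇒ {m2}
  ✓ P
Executing aa from Q (initial set {n0}):
  [1] a ⇒ {n1}
  [2] a ⇒ ∅  — Q cannot continue

NO — witness ⟨aa⟩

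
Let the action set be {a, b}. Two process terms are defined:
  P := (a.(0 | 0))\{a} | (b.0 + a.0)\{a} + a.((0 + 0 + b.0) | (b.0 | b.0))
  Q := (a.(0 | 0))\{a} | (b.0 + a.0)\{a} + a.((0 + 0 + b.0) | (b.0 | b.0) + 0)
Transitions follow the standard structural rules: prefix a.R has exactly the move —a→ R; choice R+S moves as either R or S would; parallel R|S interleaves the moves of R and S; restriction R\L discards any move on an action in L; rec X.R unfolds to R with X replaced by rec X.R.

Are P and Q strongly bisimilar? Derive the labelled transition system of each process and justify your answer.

LTS(P): 10 reachable states
  u0 = (a.(0 | 0))\{a} | (b.0 + a.0)\{a} + a.((0 + 0 + b.0) | (b.0 | b.0)) ⊢ ··a··> u1, ··b··> u2
  u1 = (0 + 0 + b.0) | (b.0 | b.0) ⊢ ··b··> u3, ··b··> u4, ··b··> u5
  u2 = (a.(0 | 0))\{a} | 0\{a} ⊢ deadlocked
  u3 = (0 + 0 + b.0) | (0 | b.0) ⊢ ··b··> u6, ··b··> u7
  u4 = (0 + 0 + b.0) | (b.0 | 0) ⊢ ··b··> u6, ··b··> u8
  u5 = 0 | (b.0 | b.0) ⊢ ··b··> u7, ··b··> u8
  u6 = (0 + 0 + b.0) | (0 | 0) ⊢ ··b··> u9
  u7 = 0 | (0 | b.0) ⊢ ··b··> u9
  u8 = 0 | (b.0 | 0) ⊢ ··b··> u9
  u9 = 0 | (0 | 0) ⊢ deadlocked
LTS(Q): 10 reachable states
  v0 = (a.(0 | 0))\{a} | (b.0 + a.0)\{a} + a.((0 + 0 + b.0) | (b.0 | b.0) + 0) ⊢ ··a··> v1, ··b··> v2
  v1 = (0 + 0 + b.0) | (b.0 | b.0) + 0 ⊢ ··b··> v3, ··b··> v4, ··b··> v5
  v2 = (a.(0 | 0))\{a} | 0\{a} ⊢ deadlocked
  v3 = (0 + 0 + b.0) | (0 | b.0) ⊢ ··b··> v6, ··b··> v7
  v4 = (0 + 0 + b.0) | (b.0 | 0) ⊢ ··b··> v6, ··b··> v8
  v5 = 0 | (b.0 | b.0) ⊢ ··b··> v7, ··b··> v8
  v6 = (0 + 0 + b.0) | (0 | 0) ⊢ ··b··> v9
  v7 = 0 | (0 | b.0) ⊢ ··b··> v9
  v8 = 0 | (b.0 | 0) ⊢ ··b··> v9
  v9 = 0 | (0 | 0) ⊢ deadlocked
Bisimilarity quotient blocks:
  B0 = {u0, v0}
  B1 = {u1, v1}
  B2 = {u3, u4, u5, v3, v4, v5}
  B3 = {u6, u7, u8, v6, v7, v8}
  B4 = {u2, u9, v2, v9}
u0 ∈ B0, v0 ∈ B0 → same block

P ~ Q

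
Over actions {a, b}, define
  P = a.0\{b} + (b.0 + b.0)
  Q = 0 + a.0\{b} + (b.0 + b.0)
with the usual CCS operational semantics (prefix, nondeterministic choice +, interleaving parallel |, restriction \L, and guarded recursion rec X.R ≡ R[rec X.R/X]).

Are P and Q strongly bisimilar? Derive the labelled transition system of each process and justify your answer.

Reachable graph of P (3 states):
  m0 = a.0\{b} + (b.0 + b.0) :: --a--▸ m1, --b--▸ m2
  m1 = 0\{b} :: ·
  m2 = 0 :: ·
Reachable graph of Q (3 states):
  n0 = 0 + a.0\{b} + (b.0 + b.0) :: --a--▸ n1, --b--▸ n2
  n1 = 0\{b} :: ·
  n2 = 0 :: ·
Coarsest stable partition (strong bisimilarity classes):
  B0 = {m0, n0}
  B1 = {m1, m2, n1, n2}
m0 ∈ B0, n0 ∈ B0 → same block

P ~ Q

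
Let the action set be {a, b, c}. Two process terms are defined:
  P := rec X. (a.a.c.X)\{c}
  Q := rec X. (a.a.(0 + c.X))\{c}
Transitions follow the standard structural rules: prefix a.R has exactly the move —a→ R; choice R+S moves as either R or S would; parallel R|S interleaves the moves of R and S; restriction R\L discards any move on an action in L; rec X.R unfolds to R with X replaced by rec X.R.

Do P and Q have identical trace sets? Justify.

traces(P) = traces(Q)

Reachable graph of P (3 states):
  m0 = rec X. (a.a.c.X)\{c} ⊢ —a→ m1
  m1 = (a.c.(rec X. (a.a.c.X)\{c}))\{c} ⊢ —a→ m2
  m2 = (c.(rec X. (a.a.c.X)\{c}))\{c} ⊢ ·
Reachable graph of Q (3 states):
  n0 = rec X. (a.a.(0 + c.X))\{c} ⊢ —a→ n1
  n1 = (a.(0 + c.(rec X. (a.a.(0 + c.X))\{c})))\{c} ⊢ —a→ n2
  n2 = (0 + c.(rec X. (a.a.(0 + c.X))\{c}))\{c} ⊢ ·
Coarsest stable partition (strong bisimilarity classes):
  B0 = {m0, n0}
  B1 = {m1, n1}
  B2 = {m2, n2}
m0 ∈ B0, n0 ∈ B0 → same block
Bisimilar ⇒ trace-equivalent.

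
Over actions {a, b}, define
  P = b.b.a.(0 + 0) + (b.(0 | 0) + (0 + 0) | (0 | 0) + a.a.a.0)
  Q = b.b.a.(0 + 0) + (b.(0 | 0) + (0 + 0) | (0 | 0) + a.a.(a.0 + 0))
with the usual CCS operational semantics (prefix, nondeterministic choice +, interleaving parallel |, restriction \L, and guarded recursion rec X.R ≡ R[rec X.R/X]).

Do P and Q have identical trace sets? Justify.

traces(P) = traces(Q)

P's transition system — 8 states:
  p0 = b.b.a.(0 + 0) + (b.(0 | 0) + (0 + 0) | (0 | 0) + a.a.a.0) has moves =a=> p1, =b=> p2, =b=> p3
  p1 = a.a.0 has moves =a=> p4
  p2 = 0 | 0 has moves (no moves)
  p3 = b.a.(0 + 0) has moves =b=> p5
  p4 = a.0 has moves =a=> p6
  p5 = a.(0 + 0) has moves =a=> p7
  p6 = 0 has moves (no moves)
  p7 = 0 + 0 has moves (no moves)
Q's transition system — 8 states:
  q0 = b.b.a.(0 + 0) + (b.(0 | 0) + (0 + 0) | (0 | 0) + a.a.(a.0 + 0)) has moves =a=> q1, =b=> q2, =b=> q3
  q1 = a.(a.0 + 0) has moves =a=> q4
  q2 = 0 | 0 has moves (no moves)
  q3 = b.a.(0 + 0) has moves =b=> q5
  q4 = a.0 + 0 has moves =a=> q6
  q5 = a.(0 + 0) has moves =a=> q7
  q6 = 0 has moves (no moves)
  q7 = 0 + 0 has moves (no moves)
Bisimilarity quotient blocks:
  B0 = {p0, q0}
  B1 = {p1, q1}
  B2 = {p4, p5, q4, q5}
  B3 = {p2, p6, p7, q2, q6, q7}
  B4 = {p3, q3}
p0 ∈ B0, q0 ∈ B0 → same block
Bisimilar ⇒ trace-equivalent.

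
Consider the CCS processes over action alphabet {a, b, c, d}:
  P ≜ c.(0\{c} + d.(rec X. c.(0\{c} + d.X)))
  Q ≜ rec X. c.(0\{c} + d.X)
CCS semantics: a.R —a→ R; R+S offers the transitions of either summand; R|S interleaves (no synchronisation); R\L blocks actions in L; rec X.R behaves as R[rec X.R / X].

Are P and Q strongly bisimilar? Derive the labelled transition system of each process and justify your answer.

Reachable graph of P (3 states):
  s0 = c.(0\{c} + d.(rec X. c.(0\{c} + d.X))) → -c-> s1
  s1 = 0\{c} + d.(rec X. c.(0\{c} + d.X)) → -d-> s2
  s2 = rec X. c.(0\{c} + d.X) → -c-> s1
Reachable graph of Q (2 states):
  t0 = rec X. c.(0\{c} + d.X) → -c-> t1
  t1 = 0\{c} + d.(rec X. c.(0\{c} + d.X)) → -d-> t0
Partition-refinement fixed point:
  B0 = {s0, s2, t0}
  B1 = {s1, t1}
s0 ∈ B0, t0 ∈ B0 → same block

YES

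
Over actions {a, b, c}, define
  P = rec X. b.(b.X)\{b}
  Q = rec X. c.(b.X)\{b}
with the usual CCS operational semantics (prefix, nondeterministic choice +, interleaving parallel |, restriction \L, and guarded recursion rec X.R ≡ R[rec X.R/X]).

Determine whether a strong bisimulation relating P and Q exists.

P's transition system — 2 states:
  m0 = rec X. b.(b.X)\{b} :: —b→ m1
  m1 = (b.(rec X. b.(b.X)\{b}))\{b} :: ∅
Q's transition system — 2 states:
  n0 = rec X. c.(b.X)\{b} :: —c→ n1
  n1 = (b.(rec X. c.(b.X)\{b}))\{b} :: ∅
Bisimilarity quotient blocks:
  B0 = {m0}
  B1 = {m1, n1}
  B2 = {n0}
m0 ∈ B0, n0 ∈ B2 → different blocks

P ≁ Q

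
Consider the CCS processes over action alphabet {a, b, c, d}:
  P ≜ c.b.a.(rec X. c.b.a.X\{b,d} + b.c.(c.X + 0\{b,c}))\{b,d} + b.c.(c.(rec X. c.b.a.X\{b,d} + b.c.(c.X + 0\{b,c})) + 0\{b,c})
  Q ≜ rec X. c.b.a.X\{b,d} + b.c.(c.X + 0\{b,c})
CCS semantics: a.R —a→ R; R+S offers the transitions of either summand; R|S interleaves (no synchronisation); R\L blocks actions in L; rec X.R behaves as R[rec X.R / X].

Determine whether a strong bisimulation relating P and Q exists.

bisimilar

Reachable graph of P (8 states):
  s0 = c.b.a.(rec X. c.b.a.X\{b,d} + b.c.(c.X + 0\{b,c}))\{b,d} + b.c.(c.(rec X. c.b.a.X\{b,d} + b.c.(c.X + 0\{b,c})) + 0\{b,c}) → —b→ s1, —c→ s2
  s1 = c.(c.(rec X. c.b.a.X\{b,d} + b.c.(c.X + 0\{b,c})) + 0\{b,c}) → —c→ s3
  s2 = b.a.(rec X. c.b.a.X\{b,d} + b.c.(c.X + 0\{b,c}))\{b,d} → —b→ s4
  s3 = c.(rec X. c.b.a.X\{b,d} + b.c.(c.X + 0\{b,c})) + 0\{b,c} → —c→ s5
  s4 = a.(rec X. c.b.a.X\{b,d} + b.c.(c.X + 0\{b,c}))\{b,d} → —a→ s6
  s5 = rec X. c.b.a.X\{b,d} + b.c.(c.X + 0\{b,c}) → —b→ s1, —c→ s2
  s6 = (rec X. c.b.a.X\{b,d} + b.c.(c.X + 0\{b,c}))\{b,d} → —c→ s7
  s7 = (b.a.(rec X. c.b.a.X\{b,d} + b.c.(c.X + 0\{b,c}))\{b,d})\{b,d} → deadlocked
Reachable graph of Q (7 states):
  t0 = rec X. c.b.a.X\{b,d} + b.c.(c.X + 0\{b,c}) → —b→ t1, —c→ t2
  t1 = c.(c.(rec X. c.b.a.X\{b,d} + b.c.(c.X + 0\{b,c})) + 0\{b,c}) → —c→ t3
  t2 = b.a.(rec X. c.b.a.X\{b,d} + b.c.(c.X + 0\{b,c}))\{b,d} → —b→ t4
  t3 = c.(rec X. c.b.a.X\{b,d} + b.c.(c.X + 0\{b,c})) + 0\{b,c} → —c→ t0
  t4 = a.(rec X. c.b.a.X\{b,d} + b.c.(c.X + 0\{b,c}))\{b,d} → —a→ t5
  t5 = (rec X. c.b.a.X\{b,d} + b.c.(c.X + 0\{b,c}))\{b,d} → —c→ t6
  t6 = (b.a.(rec X. c.b.a.X\{b,d} + b.c.(c.X + 0\{b,c}))\{b,d})\{b,d} → deadlocked
Bisimilarity quotient blocks:
  B0 = {s0, s5, t0}
  B1 = {s2, t2}
  B2 = {s4, t4}
  B3 = {s6, t5}
  B4 = {s7, t6}
  B5 = {s1, t1}
  B6 = {s3, t3}
s0 ∈ B0, t0 ∈ B0 → same block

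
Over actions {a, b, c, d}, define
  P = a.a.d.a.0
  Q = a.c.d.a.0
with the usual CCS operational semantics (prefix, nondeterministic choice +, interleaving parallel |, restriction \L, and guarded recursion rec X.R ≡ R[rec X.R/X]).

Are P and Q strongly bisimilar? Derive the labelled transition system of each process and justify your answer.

Reachable graph of P (5 states):
  p0 = a.a.d.a.0 → -a-> p1
  p1 = a.d.a.0 → -a-> p2
  p2 = d.a.0 → -d-> p3
  p3 = a.0 → -a-> p4
  p4 = 0 → deadlocked
Reachable graph of Q (5 states):
  q0 = a.c.d.a.0 → -a-> q1
  q1 = c.d.a.0 → -c-> q2
  q2 = d.a.0 → -d-> q3
  q3 = a.0 → -a-> q4
  q4 = 0 → deadlocked
Bisimilarity quotient blocks:
  B0 = {p0}
  B1 = {p1}
  B2 = {p2, q2}
  B3 = {p3, q3}
  B4 = {p4, q4}
  B5 = {q0}
  B6 = {q1}
p0 ∈ B0, q0 ∈ B5 → different blocks

P ≁ Q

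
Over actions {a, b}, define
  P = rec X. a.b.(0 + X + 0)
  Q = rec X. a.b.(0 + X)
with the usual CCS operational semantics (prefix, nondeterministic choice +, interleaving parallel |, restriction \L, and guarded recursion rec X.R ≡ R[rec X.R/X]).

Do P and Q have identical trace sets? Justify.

traces(P) = traces(Q)

Reachable graph of P (3 states):
  s0 = rec X. a.b.(0 + X + 0) has moves -a-> s1
  s1 = b.(0 + (rec X. a.b.(0 + X + 0)) + 0) has moves -b-> s2
  s2 = 0 + (rec X. a.b.(0 + X + 0)) + 0 has moves -a-> s1
Reachable graph of Q (3 states):
  t0 = rec X. a.b.(0 + X) has moves -a-> t1
  t1 = b.(0 + (rec X. a.b.(0 + X))) has moves -b-> t2
  t2 = 0 + (rec X. a.b.(0 + X)) has moves -a-> t1
Partition-refinement fixed point:
  B0 = {s0, s2, t0, t2}
  B1 = {s1, t1}
s0 ∈ B0, t0 ∈ B0 → same block
Bisimilar ⇒ trace-equivalent.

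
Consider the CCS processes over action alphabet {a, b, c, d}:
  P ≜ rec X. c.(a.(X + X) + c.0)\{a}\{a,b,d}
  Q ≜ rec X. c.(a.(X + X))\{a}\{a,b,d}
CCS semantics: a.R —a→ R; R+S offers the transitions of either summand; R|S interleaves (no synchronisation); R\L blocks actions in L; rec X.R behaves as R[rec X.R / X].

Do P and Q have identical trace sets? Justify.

trace-distinct — witness ⟨cc⟩

LTS(P): 3 reachable states
  m0 = rec X. c.(a.(X + X) + c.0)\{a}\{a,b,d} | --c--▸ m1
  m1 = (a.((rec X. c.(a.(X + X) + c.0)\{a}\{a,b,d}) + (rec X. c.(a.(X + X) + c.0)\{a}\{a,b,d})) + c.0)\{a}\{a,b,d} | --c--▸ m2
  m2 = 0\{a}\{a,b,d} | stopped
LTS(Q): 2 reachable states
  n0 = rec X. c.(a.(X + X))\{a}\{a,b,d} | --c--▸ n1
  n1 = (a.((rec X. c.(a.(X + X))\{a}\{a,b,d}) + (rec X. c.(a.(X + X))\{a}\{a,b,d})))\{a}\{a,b,d} | stopped
Trace ⟨cc⟩ through P, begin at {m0}:
  step 1 (c): {m1}
  step 2 (c): {m2}
  — P admits the full trace.
Trace ⟨cc⟩ through Q, begin at {n0}:
  step 1 (c): {n1}
  step 2 (c): ∅  — Q cannot continue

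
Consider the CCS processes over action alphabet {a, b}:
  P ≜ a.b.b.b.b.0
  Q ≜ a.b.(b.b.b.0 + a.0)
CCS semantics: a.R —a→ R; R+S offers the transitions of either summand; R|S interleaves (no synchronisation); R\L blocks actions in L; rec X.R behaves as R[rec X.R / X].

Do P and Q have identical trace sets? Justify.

P's transition system — 6 states:
  p0 = a.b.b.b.b.0 :: -a-> p1
  p1 = b.b.b.b.0 :: -b-> p2
  p2 = b.b.b.0 :: -b-> p3
  p3 = b.b.0 :: -b-> p4
  p4 = b.0 :: -b-> p5
  p5 = 0 :: ·
Q's transition system — 6 states:
  q0 = a.b.(b.b.b.0 + a.0) :: -a-> q1
  q1 = b.(b.b.b.0 + a.0) :: -b-> q2
  q2 = b.b.b.0 + a.0 :: -a-> q3, -b-> q4
  q3 = 0 :: ·
  q4 = b.b.0 :: -b-> q5
  q5 = b.0 :: -b-> q3
Trace ⟨aba⟩ through Q, begin at {q0}:
  step 1 (a): {q1}
  step 2 (b): {q2}
  step 3 (a): {q3}
  — Q admits the full trace.
Trace ⟨aba⟩ through P, begin at {p0}:
  step 1 (a): {p1}
  step 2 (b): {p2}
  step 3 (a): no successor for P

trace-distinct — witness ⟨aba⟩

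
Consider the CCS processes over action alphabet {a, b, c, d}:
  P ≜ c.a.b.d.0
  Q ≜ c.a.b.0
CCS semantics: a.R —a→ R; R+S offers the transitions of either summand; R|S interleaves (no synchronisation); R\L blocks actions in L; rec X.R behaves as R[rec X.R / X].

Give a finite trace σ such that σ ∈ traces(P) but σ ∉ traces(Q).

cabd

LTS(P): 5 reachable states
  m0 = c.a.b.d.0 has moves ··c··> m1
  m1 = a.b.d.0 has moves ··a··> m2
  m2 = b.d.0 has moves ··b··> m3
  m3 = d.0 has moves ··d··> m4
  m4 = 0 has moves ·
LTS(Q): 4 reachable states
  n0 = c.a.b.0 has moves ··c··> n1
  n1 = a.b.0 has moves ··a··> n2
  n2 = b.0 has moves ··b··> n3
  n3 = 0 has moves ·
Executing cabd from P (initial set {m0}):
  step 1 (c): {m1}
  step 2 (a): {m2}
  step 3 (b): {m3}
  step 4 (d): {m4}
  P completes σ.
Executing cabd from Q (initial set {n0}):
  step 1 (c): {n1}
  step 2 (a): {n2}
  step 3 (b): {n3}
  step 4 (d): ∅  — Q cannot continue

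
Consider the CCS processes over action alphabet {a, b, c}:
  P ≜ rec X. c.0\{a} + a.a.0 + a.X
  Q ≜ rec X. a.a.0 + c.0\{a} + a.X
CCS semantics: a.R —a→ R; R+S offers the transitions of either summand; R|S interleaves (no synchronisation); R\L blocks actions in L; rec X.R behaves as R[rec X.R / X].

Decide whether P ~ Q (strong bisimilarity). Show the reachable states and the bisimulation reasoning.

LTS(P): 4 reachable states
  s0 = rec X. c.0\{a} + a.a.0 + a.X → -a-> s0, -a-> s1, -c-> s2
  s1 = a.0 → -a-> s3
  s2 = 0\{a} → stopped
  s3 = 0 → stopped
LTS(Q): 4 reachable states
  t0 = rec X. a.a.0 + c.0\{a} + a.X → -a-> t0, -a-> t1, -c-> t2
  t1 = a.0 → -a-> t3
  t2 = 0\{a} → stopped
  t3 = 0 → stopped
Coarsest stable partition (strong bisimilarity classes):
  B0 = {s0, t0}
  B1 = {s2, s3, t2, t3}
  B2 = {s1, t1}
s0 ∈ B0, t0 ∈ B0 → same block

P ~ Q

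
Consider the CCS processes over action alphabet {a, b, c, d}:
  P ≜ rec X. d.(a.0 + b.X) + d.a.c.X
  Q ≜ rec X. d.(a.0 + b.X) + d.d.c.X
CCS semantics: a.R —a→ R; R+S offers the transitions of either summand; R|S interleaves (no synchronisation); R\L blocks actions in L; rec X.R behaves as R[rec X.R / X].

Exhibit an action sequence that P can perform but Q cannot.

dac

P's transition system — 5 states:
  p0 = rec X. d.(a.0 + b.X) + d.a.c.X → --d--▸ p1, --d--▸ p2
  p1 = a.0 + b.(rec X. d.(a.0 + b.X) + d.a.c.X) → --a--▸ p3, --b--▸ p0
  p2 = a.c.(rec X. d.(a.0 + b.X) + d.a.c.X) → --a--▸ p4
  p3 = 0 → ∅
  p4 = c.(rec X. d.(a.0 + b.X) + d.a.c.X) → --c--▸ p0
Q's transition system — 5 states:
  q0 = rec X. d.(a.0 + b.X) + d.d.c.X → --d--▸ q1, --d--▸ q2
  q1 = a.0 + b.(rec X. d.(a.0 + b.X) + d.d.c.X) → --a--▸ q3, --b--▸ q0
  q2 = d.c.(rec X. d.(a.0 + b.X) + d.d.c.X) → --d--▸ q4
  q3 = 0 → ∅
  q4 = c.(rec X. d.(a.0 + b.X) + d.d.c.X) → --c--▸ q0
Trace ⟨dac⟩ through P, begin at {p0}:
  step 1 (d): {p1, p2}
  step 2 (a): {p3, p4}
  step 3 (c): {p0}
  ✓ P
Trace ⟨dac⟩ through Q, begin at {q0}:
  step 1 (d): {q1, q2}
  step 2 (a): {q3}
  step 3 (c): no successor for Q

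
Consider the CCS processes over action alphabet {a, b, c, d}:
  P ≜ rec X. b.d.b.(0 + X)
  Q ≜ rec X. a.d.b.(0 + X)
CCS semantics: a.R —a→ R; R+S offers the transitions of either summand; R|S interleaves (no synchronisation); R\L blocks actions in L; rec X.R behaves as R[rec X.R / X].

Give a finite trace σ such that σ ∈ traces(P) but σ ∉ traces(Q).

b

LTS(P): 4 reachable states
  m0 = rec X. b.d.b.(0 + X) | =b=> m1
  m1 = d.b.(0 + (rec X. b.d.b.(0 + X))) | =d=> m2
  m2 = b.(0 + (rec X. b.d.b.(0 + X))) | =b=> m3
  m3 = 0 + (rec X. b.d.b.(0 + X)) | =b=> m1
LTS(Q): 4 reachable states
  n0 = rec X. a.d.b.(0 + X) | =a=> n1
  n1 = d.b.(0 + (rec X. a.d.b.(0 + X))) | =d=> n2
  n2 = b.(0 + (rec X. a.d.b.(0 + X))) | =b=> n3
  n3 = 0 + (rec X. a.d.b.(0 + X)) | =a=> n1
Executing b from P (initial set {m0}):
  [1] b ⇒ {m1}
  — P admits the full trace.
Executing b from Q (initial set {n0}):
  [1] b ⇒ ∅  — Q cannot continue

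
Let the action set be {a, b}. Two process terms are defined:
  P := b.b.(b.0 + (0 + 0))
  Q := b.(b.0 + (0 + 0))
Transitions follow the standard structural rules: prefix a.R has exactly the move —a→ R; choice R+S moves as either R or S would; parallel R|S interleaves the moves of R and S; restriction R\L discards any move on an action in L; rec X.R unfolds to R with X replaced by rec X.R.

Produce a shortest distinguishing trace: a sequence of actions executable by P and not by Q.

LTS(P): 4 reachable states
  p0 = b.b.(b.0 + (0 + 0)) has moves --b--▸ p1
  p1 = b.(b.0 + (0 + 0)) has moves --b--▸ p2
  p2 = b.0 + (0 + 0) has moves --b--▸ p3
  p3 = 0 has moves ∅
LTS(Q): 3 reachable states
  q0 = b.(b.0 + (0 + 0)) has moves --b--▸ q1
  q1 = b.0 + (0 + 0) has moves --b--▸ q2
  q2 = 0 has moves ∅
Trace ⟨bbb⟩ through P, begin at {p0}:
  [1] b ⇒ {p1}
  [2] b ⇒ {p2}
  [3] b ⇒ {p3}
  — P admits the full trace.
Trace ⟨bbb⟩ through Q, begin at {q0}:
  [1] b ⇒ {q1}
  [2] b ⇒ {q2}
  [3] b ⇒ no successor for Q

bbb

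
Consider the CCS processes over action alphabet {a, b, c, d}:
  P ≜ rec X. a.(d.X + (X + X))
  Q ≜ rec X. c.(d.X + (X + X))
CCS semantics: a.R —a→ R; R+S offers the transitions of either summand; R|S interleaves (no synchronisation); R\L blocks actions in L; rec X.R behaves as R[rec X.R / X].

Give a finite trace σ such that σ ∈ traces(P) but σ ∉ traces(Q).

LTS(P): 2 reachable states
  u0 = rec X. a.(d.X + (X + X)) has moves -a-> u1
  u1 = d.(rec X. a.(d.X + (X + X))) + ((rec X. a.(d.X + (X + X))) + (rec X. a.(d.X + (X + X)))) has moves -a-> u1, -d-> u0
LTS(Q): 2 reachable states
  v0 = rec X. c.(d.X + (X + X)) has moves -c-> v1
  v1 = d.(rec X. c.(d.X + (X + X))) + ((rec X. c.(d.X + (X + X))) + (rec X. c.(d.X + (X + X)))) has moves -c-> v1, -d-> v0
Executing a from P (initial set {u0}):
  step 1 (a): {u1}
  ✓ P
Executing a from Q (initial set {v0}):
  step 1 (a): no successor for Q

a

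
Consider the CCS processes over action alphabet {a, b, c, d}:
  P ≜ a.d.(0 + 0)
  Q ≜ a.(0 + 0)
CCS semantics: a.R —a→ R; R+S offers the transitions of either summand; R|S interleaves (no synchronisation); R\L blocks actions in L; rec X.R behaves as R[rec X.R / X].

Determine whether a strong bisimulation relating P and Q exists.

P ≁ Q

Reachable graph of P (3 states):
  p0 = a.d.(0 + 0) → ··a··> p1
  p1 = d.(0 + 0) → ··d··> p2
  p2 = 0 + 0 → (no moves)
Reachable graph of Q (2 states):
  q0 = a.(0 + 0) → ··a··> q1
  q1 = 0 + 0 → (no moves)
Bisimilarity quotient blocks:
  B0 = {p0}
  B1 = {p1}
  B2 = {p2, q1}
  B3 = {q0}
p0 ∈ B0, q0 ∈ B3 → different blocks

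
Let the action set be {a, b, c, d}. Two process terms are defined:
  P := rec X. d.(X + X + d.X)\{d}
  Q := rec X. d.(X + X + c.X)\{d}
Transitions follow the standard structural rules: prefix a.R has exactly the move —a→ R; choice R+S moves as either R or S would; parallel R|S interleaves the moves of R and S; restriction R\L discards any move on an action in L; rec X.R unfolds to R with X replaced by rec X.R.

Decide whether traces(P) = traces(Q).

Reachable graph of P (2 states):
  s0 = rec X. d.(X + X + d.X)\{d} | -d-> s1
  s1 = ((rec X. d.(X + X + d.X)\{d}) + (rec X. d.(X + X + d.X)\{d}) + d.(rec X. d.(X + X + d.X)\{d}))\{d} | deadlocked
Reachable graph of Q (3 states):
  t0 = rec X. d.(X + X + c.X)\{d} | -d-> t1
  t1 = ((rec X. d.(X + X + c.X)\{d}) + (rec X. d.(X + X + c.X)\{d}) + c.(rec X. d.(X + X + c.X)\{d}))\{d} | -c-> t2
  t2 = (rec X. d.(X + X + c.X)\{d})\{d} | deadlocked
Executing dc from Q (initial set {t0}):
  step 1 (d): {t1}
  step 2 (c): {t2}
  Q completes σ.
Executing dc from P (initial set {s0}):
  step 1 (d): {s1}
  step 2 (c): ∅  — P cannot continue

NO — witness ⟨dc⟩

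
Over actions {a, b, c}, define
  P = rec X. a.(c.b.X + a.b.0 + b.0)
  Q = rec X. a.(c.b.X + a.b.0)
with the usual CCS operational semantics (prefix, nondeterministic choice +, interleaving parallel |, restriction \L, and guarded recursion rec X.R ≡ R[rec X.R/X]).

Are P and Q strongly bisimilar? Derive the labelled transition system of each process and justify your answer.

NO

P's transition system — 5 states:
  s0 = rec X. a.(c.b.X + a.b.0 + b.0) ⊢ =a=> s1
  s1 = c.b.(rec X. a.(c.b.X + a.b.0 + b.0)) + a.b.0 + b.0 ⊢ =a=> s2, =b=> s3, =c=> s4
  s2 = b.0 ⊢ =b=> s3
  s3 = 0 ⊢ ∅
  s4 = b.(rec X. a.(c.b.X + a.b.0 + b.0)) ⊢ =b=> s0
Q's transition system — 5 states:
  t0 = rec X. a.(c.b.X + a.b.0) ⊢ =a=> t1
  t1 = c.b.(rec X. a.(c.b.X + a.b.0)) + a.b.0 ⊢ =a=> t2, =c=> t3
  t2 = b.0 ⊢ =b=> t4
  t3 = b.(rec X. a.(c.b.X + a.b.0)) ⊢ =b=> t0
  t4 = 0 ⊢ ∅
Coarsest stable partition (strong bisimilarity classes):
  B0 = {s0}
  B1 = {s1}
  B2 = {s2, t2}
  B3 = {s3, t4}
  B4 = {s4}
  B5 = {t0}
  B6 = {t1}
  B7 = {t3}
s0 ∈ B0, t0 ∈ B5 → different blocks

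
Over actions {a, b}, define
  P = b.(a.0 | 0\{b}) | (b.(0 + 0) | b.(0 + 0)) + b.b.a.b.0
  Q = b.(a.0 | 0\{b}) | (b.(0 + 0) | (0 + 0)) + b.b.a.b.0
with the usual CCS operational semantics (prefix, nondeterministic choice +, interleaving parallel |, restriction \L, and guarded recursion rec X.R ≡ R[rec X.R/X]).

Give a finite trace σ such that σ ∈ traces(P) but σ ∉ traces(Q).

Reachable graph of P (16 states):
  m0 = b.(a.0 | 0\{b}) | (b.(0 + 0) | b.(0 + 0)) + b.b.a.b.0 :: --b--▸ m1, --b--▸ m2, --b--▸ m3, --b--▸ m4
  m1 = a.0 | 0\{b} | (b.(0 + 0) | b.(0 + 0)) :: --a--▸ m5, --b--▸ m6, --b--▸ m7
  m2 = b.(a.0 | 0\{b}) | ((0 + 0) | b.(0 + 0)) :: --b--▸ m6, --b--▸ m8
  m3 = b.(a.0 | 0\{b}) | (b.(0 + 0) | (0 + 0)) :: --b--▸ m7, --b--▸ m8
  m4 = b.a.b.0 :: --b--▸ m9
  m5 = 0 | 0\{b} | (b.(0 + 0) | b.(0 + 0)) :: --b--▸ m10, --b--▸ m11
  m6 = a.0 | 0\{b} | ((0 + 0) | b.(0 + 0)) :: --a--▸ m10, --b--▸ m12
  m7 = a.0 | 0\{b} | (b.(0 + 0) | (0 + 0)) :: --a--▸ m11, --b--▸ m12
  m8 = b.(a.0 | 0\{b}) | ((0 + 0) | (0 + 0)) :: --b--▸ m12
  m9 = a.b.0 :: --a--▸ m13
  m10 = 0 | 0\{b} | ((0 + 0) | b.(0 + 0)) :: --b--▸ m14
  m11 = 0 | 0\{b} | (b.(0 + 0) | (0 + 0)) :: --b--▸ m14
  m12 = a.0 | 0\{b} | ((0 + 0) | (0 + 0)) :: --a--▸ m14
  m13 = b.0 :: --b--▸ m15
  m14 = 0 | 0\{b} | ((0 + 0) | (0 + 0)) :: ·
  m15 = 0 :: ·
Reachable graph of Q (10 states):
  n0 = b.(a.0 | 0\{b}) | (b.(0 + 0) | (0 + 0)) + b.b.a.b.0 :: --b--▸ n1, --b--▸ n2, --b--▸ n3
  n1 = a.0 | 0\{b} | (b.(0 + 0) | (0 + 0)) :: --a--▸ n4, --b--▸ n5
  n2 = b.(a.0 | 0\{b}) | ((0 + 0) | (0 + 0)) :: --b--▸ n5
  n3 = b.a.b.0 :: --b--▸ n6
  n4 = 0 | 0\{b} | (b.(0 + 0) | (0 + 0)) :: --b--▸ n7
  n5 = a.0 | 0\{b} | ((0 + 0) | (0 + 0)) :: --a--▸ n7
  n6 = a.b.0 :: --a--▸ n8
  n7 = 0 | 0\{b} | ((0 + 0) | (0 + 0)) :: ·
  n8 = b.0 :: --b--▸ n9
  n9 = 0 :: ·
Executing bbb from P (initial set {m0}):
  after b @ step 1: {m1, m2, m3, m4}
  after b @ step 2: {m6, m7, m8, m9}
  after b @ step 3: {m12}
  — P admits the full trace.
Executing bbb from Q (initial set {n0}):
  after b @ step 1: {n1, n2, n3}
  after b @ step 2: {n5, n6}
  after b @ step 3: ∅ (Q stuck)

bbb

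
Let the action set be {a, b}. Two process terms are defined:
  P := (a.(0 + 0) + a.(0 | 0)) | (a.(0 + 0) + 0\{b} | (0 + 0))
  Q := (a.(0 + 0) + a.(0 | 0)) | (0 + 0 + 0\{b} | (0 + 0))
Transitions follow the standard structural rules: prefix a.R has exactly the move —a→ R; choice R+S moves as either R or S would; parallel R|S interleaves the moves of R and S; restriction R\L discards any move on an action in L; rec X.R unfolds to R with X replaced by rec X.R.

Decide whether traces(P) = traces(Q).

NO — witness ⟨aa⟩

LTS(P): 6 reachable states
  u0 = (a.(0 + 0) + a.(0 | 0)) | (a.(0 + 0) + 0\{b} | (0 + 0)) has moves —a→ u1, —a→ u2, —a→ u3
  u1 = (0 + 0) | (a.(0 + 0) + 0\{b} | (0 + 0)) has moves —a→ u4
  u2 = (a.(0 + 0) + a.(0 | 0)) | (0 + 0) has moves —a→ u4, —a→ u5
  u3 = 0 | 0 | (a.(0 + 0) + 0\{b} | (0 + 0)) has moves —a→ u5
  u4 = (0 + 0) | (0 + 0) has moves deadlocked
  u5 = 0 | 0 | (0 + 0) has moves deadlocked
LTS(Q): 3 reachable states
  v0 = (a.(0 + 0) + a.(0 | 0)) | (0 + 0 + 0\{b} | (0 + 0)) has moves —a→ v1, —a→ v2
  v1 = (0 + 0) | (0 + 0 + 0\{b} | (0 + 0)) has moves deadlocked
  v2 = 0 | 0 | (0 + 0 + 0\{b} | (0 + 0)) has moves deadlocked
Executing aa from P (initial set {u0}):
  after a @ step 1: {u1, u2, u3}
  after a @ step 2: {u4, u5}
  P completes σ.
Executing aa from Q (initial set {v0}):
  after a @ step 1: {v1, v2}
  after a @ step 2: ∅ (Q stuck)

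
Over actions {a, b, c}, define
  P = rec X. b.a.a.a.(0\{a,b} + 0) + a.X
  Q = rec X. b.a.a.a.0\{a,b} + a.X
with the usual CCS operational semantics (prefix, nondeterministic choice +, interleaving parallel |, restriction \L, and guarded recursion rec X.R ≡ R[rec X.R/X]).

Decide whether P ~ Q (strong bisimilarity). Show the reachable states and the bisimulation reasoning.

bisimilar

Reachable graph of P (5 states):
  u0 = rec X. b.a.a.a.(0\{a,b} + 0) + a.X ⊢ -a-> u0, -b-> u1
  u1 = a.a.a.(0\{a,b} + 0) ⊢ -a-> u2
  u2 = a.a.(0\{a,b} + 0) ⊢ -a-> u3
  u3 = a.(0\{a,b} + 0) ⊢ -a-> u4
  u4 = 0\{a,b} + 0 ⊢ (no moves)
Reachable graph of Q (5 states):
  v0 = rec X. b.a.a.a.0\{a,b} + a.X ⊢ -a-> v0, -b-> v1
  v1 = a.a.a.0\{a,b} ⊢ -a-> v2
  v2 = a.a.0\{a,b} ⊢ -a-> v3
  v3 = a.0\{a,b} ⊢ -a-> v4
  v4 = 0\{a,b} ⊢ (no moves)
Partition-refinement fixed point:
  B0 = {u0, v0}
  B1 = {u1, v1}
  B2 = {u2, v2}
  B3 = {u3, v3}
  B4 = {u4, v4}
u0 ∈ B0, v0 ∈ B0 → same block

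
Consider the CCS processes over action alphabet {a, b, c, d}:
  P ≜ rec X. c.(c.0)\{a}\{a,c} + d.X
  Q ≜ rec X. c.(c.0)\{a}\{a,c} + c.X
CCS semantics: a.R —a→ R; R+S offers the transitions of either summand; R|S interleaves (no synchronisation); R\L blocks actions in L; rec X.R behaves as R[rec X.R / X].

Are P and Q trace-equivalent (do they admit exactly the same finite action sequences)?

NO — witness ⟨d⟩

LTS(P): 2 reachable states
  p0 = rec X. c.(c.0)\{a}\{a,c} + d.X → -c-> p1, -d-> p0
  p1 = (c.0)\{a}\{a,c} → deadlocked
LTS(Q): 2 reachable states
  q0 = rec X. c.(c.0)\{a}\{a,c} + c.X → -c-> q0, -c-> q1
  q1 = (c.0)\{a}\{a,c} → deadlocked
Executing d from P (initial set {p0}):
  step 1 (d): {p0}
  ✓ P
Executing d from Q (initial set {q0}):
  step 1 (d): ∅ (Q stuck)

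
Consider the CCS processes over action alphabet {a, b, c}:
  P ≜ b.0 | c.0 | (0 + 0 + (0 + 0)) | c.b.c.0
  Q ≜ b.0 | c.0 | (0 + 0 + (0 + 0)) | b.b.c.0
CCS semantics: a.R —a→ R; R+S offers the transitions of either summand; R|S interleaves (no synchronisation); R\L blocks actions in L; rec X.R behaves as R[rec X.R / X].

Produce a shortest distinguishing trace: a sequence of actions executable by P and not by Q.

Reachable graph of P (16 states):
  p0 = b.0 | c.0 | (0 + 0 + (0 + 0)) | c.b.c.0 ⊢ —b→ p1, —c→ p2, —c→ p3
  p1 = 0 | c.0 | (0 + 0 + (0 + 0)) | c.b.c.0 ⊢ —c→ p4, —c→ p5
  p2 = b.0 | 0 | (0 + 0 + (0 + 0)) | c.b.c.0 ⊢ —b→ p4, —c→ p6
  p3 = b.0 | c.0 | (0 + 0 + (0 + 0)) | b.c.0 ⊢ —b→ p5, —b→ p7, —c→ p6
  p4 = 0 | 0 | (0 + 0 + (0 + 0)) | c.b.c.0 ⊢ —c→ p8
  p5 = 0 | c.0 | (0 + 0 + (0 + 0)) | b.c.0 ⊢ —b→ p9, —c→ p8
  p6 = b.0 | 0 | (0 + 0 + (0 + 0)) | b.c.0 ⊢ —b→ p10, —b→ p8
  p7 = b.0 | c.0 | (0 + 0 + (0 + 0)) | c.0 ⊢ —b→ p9, —c→ p10, —c→ p11
  p8 = 0 | 0 | (0 + 0 + (0 + 0)) | b.c.0 ⊢ —b→ p12
  p9 = 0 | c.0 | (0 + 0 + (0 + 0)) | c.0 ⊢ —c→ p12, —c→ p13
  p10 = b.0 | 0 | (0 + 0 + (0 + 0)) | c.0 ⊢ —b→ p12, —c→ p14
  p11 = b.0 | c.0 | (0 + 0 + (0 + 0)) | 0 ⊢ —b→ p13, —c→ p14
  p12 = 0 | 0 | (0 + 0 + (0 + 0)) | c.0 ⊢ —c→ p15
  p13 = 0 | c.0 | (0 + 0 + (0 + 0)) | 0 ⊢ —c→ p15
  p14 = b.0 | 0 | (0 + 0 + (0 + 0)) | 0 ⊢ —b→ p15
  p15 = 0 | 0 | (0 + 0 + (0 + 0)) | 0 ⊢ stopped
Reachable graph of Q (16 states):
  q0 = b.0 | c.0 | (0 + 0 + (0 + 0)) | b.b.c.0 ⊢ —b→ q1, —b→ q2, —c→ q3
  q1 = 0 | c.0 | (0 + 0 + (0 + 0)) | b.b.c.0 ⊢ —b→ q4, —c→ q5
  q2 = b.0 | c.0 | (0 + 0 + (0 + 0)) | b.c.0 ⊢ —b→ q4, —b→ q6, —c→ q7
  q3 = b.0 | 0 | (0 + 0 + (0 + 0)) | b.b.c.0 ⊢ —b→ q5, —b→ q7
  q4 = 0 | c.0 | (0 + 0 + (0 + 0)) | b.c.0 ⊢ —b→ q8, —c→ q9
  q5 = 0 | 0 | (0 + 0 + (0 + 0)) | b.b.c.0 ⊢ —b→ q9
  q6 = b.0 | c.0 | (0 + 0 + (0 + 0)) | c.0 ⊢ —b→ q8, —c→ q10, —c→ q11
  q7 = b.0 | 0 | (0 + 0 + (0 + 0)) | b.c.0 ⊢ —b→ q10, —b→ q9
  q8 = 0 | c.0 | (0 + 0 + (0 + 0)) | c.0 ⊢ —c→ q12, —c→ q13
  q9 = 0 | 0 | (0 + 0 + (0 + 0)) | b.c.0 ⊢ —b→ q12
  q10 = b.0 | 0 | (0 + 0 + (0 + 0)) | c.0 ⊢ —b→ q12, —c→ q14
  q11 = b.0 | c.0 | (0 + 0 + (0 + 0)) | 0 ⊢ —b→ q13, —c→ q14
  q12 = 0 | 0 | (0 + 0 + (0 + 0)) | c.0 ⊢ —c→ q15
  q13 = 0 | c.0 | (0 + 0 + (0 + 0)) | 0 ⊢ —c→ q15
  q14 = b.0 | 0 | (0 + 0 + (0 + 0)) | 0 ⊢ —b→ q15
  q15 = 0 | 0 | (0 + 0 + (0 + 0)) | 0 ⊢ stopped
Run σ = ⟨cc⟩ on P: start {p0}
  step 1 (c): {p2, p3}
  step 2 (c): {p6}
  — P admits the full trace.
Run σ = ⟨cc⟩ on Q: start {q0}
  step 1 (c): {q3}
  step 2 (c): no successor for Q

cc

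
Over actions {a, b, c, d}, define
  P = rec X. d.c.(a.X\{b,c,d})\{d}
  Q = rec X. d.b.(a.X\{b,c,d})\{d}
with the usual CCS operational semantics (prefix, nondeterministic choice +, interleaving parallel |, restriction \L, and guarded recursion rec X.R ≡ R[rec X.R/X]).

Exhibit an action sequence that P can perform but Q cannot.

Reachable graph of P (4 states):
  p0 = rec X. d.c.(a.X\{b,c,d})\{d} ⊢ --d--▸ p1
  p1 = c.(a.(rec X. d.c.(a.X\{b,c,d})\{d})\{b,c,d})\{d} ⊢ --c--▸ p2
  p2 = (a.(rec X. d.c.(a.X\{b,c,d})\{d})\{b,c,d})\{d} ⊢ --a--▸ p3
  p3 = (rec X. d.c.(a.X\{b,c,d})\{d})\{b,c,d}\{d} ⊢ (no moves)
Reachable graph of Q (4 states):
  q0 = rec X. d.b.(a.X\{b,c,d})\{d} ⊢ --d--▸ q1
  q1 = b.(a.(rec X. d.b.(a.X\{b,c,d})\{d})\{b,c,d})\{d} ⊢ --b--▸ q2
  q2 = (a.(rec X. d.b.(a.X\{b,c,d})\{d})\{b,c,d})\{d} ⊢ --a--▸ q3
  q3 = (rec X. d.b.(a.X\{b,c,d})\{d})\{b,c,d}\{d} ⊢ (no moves)
Run σ = ⟨dc⟩ on P: start {p0}
  step 1 (d): {p1}
  step 2 (c): {p2}
  P completes σ.
Run σ = ⟨dc⟩ on Q: start {q0}
  step 1 (d): {q1}
  step 2 (c): ∅ (Q stuck)

dc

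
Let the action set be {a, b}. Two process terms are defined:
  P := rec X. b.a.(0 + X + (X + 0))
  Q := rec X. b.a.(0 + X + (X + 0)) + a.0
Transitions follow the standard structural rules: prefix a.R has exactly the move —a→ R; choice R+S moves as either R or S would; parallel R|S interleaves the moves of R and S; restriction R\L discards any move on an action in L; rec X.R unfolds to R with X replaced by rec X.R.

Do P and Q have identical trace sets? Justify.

LTS(P): 3 reachable states
  u0 = rec X. b.a.(0 + X + (X + 0)) | ··b··> u1
  u1 = a.(0 + (rec X. b.a.(0 + X + (X + 0))) + ((rec X. b.a.(0 + X + (X + 0))) + 0)) | ··a··> u2
  u2 = 0 + (rec X. b.a.(0 + X + (X + 0))) + ((rec X. b.a.(0 + X + (X + 0))) + 0) | ··b··> u1
LTS(Q): 4 reachable states
  v0 = rec X. b.a.(0 + X + (X + 0)) + a.0 | ··a··> v1, ··b··> v2
  v1 = 0 | deadlocked
  v2 = a.(0 + (rec X. b.a.(0 + X + (X + 0)) + a.0) + ((rec X. b.a.(0 + X + (X + 0)) + a.0) + 0)) | ··a··> v3
  v3 = 0 + (rec X. b.a.(0 + X + (X + 0)) + a.0) + ((rec X. b.a.(0 + X + (X + 0)) + a.0) + 0) | ··a··> v1, ··b··> v2
Executing a from Q (initial set {v0}):
  step 1 (a): {v1}
  — Q admits the full trace.
Executing a from P (initial set {u0}):
  step 1 (a): ∅  — P cannot continue

NO — witness ⟨a⟩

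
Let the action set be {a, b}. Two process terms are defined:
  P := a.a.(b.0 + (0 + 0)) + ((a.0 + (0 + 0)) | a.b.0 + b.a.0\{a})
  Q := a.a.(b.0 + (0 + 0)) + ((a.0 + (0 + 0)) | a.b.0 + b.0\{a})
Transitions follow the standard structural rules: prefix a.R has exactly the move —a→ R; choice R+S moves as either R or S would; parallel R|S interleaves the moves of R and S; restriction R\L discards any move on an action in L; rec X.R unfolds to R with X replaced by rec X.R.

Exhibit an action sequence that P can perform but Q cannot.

P's transition system — 11 states:
  m0 = a.a.(b.0 + (0 + 0)) + ((a.0 + (0 + 0)) | a.b.0 + b.a.0\{a}) → --a--▸ m1, --a--▸ m2, --a--▸ m3, --b--▸ m4
  m1 = (a.0 + (0 + 0)) | b.0 → --a--▸ m5, --b--▸ m6
  m2 = 0 | a.b.0 → --a--▸ m5
  m3 = a.(b.0 + (0 + 0)) → --a--▸ m7
  m4 = a.0\{a} → --a--▸ m8
  m5 = 0 | b.0 → --b--▸ m9
  m6 = (a.0 + (0 + 0)) | 0 → --a--▸ m9
  m7 = b.0 + (0 + 0) → --b--▸ m10
  m8 = 0\{a} → ·
  m9 = 0 | 0 → ·
  m10 = 0 → ·
Q's transition system — 10 states:
  n0 = a.a.(b.0 + (0 + 0)) + ((a.0 + (0 + 0)) | a.b.0 + b.0\{a}) → --a--▸ n1, --a--▸ n2, --a--▸ n3, --b--▸ n4
  n1 = (a.0 + (0 + 0)) | b.0 → --a--▸ n5, --b--▸ n6
  n2 = 0 | a.b.0 → --a--▸ n5
  n3 = a.(b.0 + (0 + 0)) → --a--▸ n7
  n4 = 0\{a} → ·
  n5 = 0 | b.0 → --b--▸ n8
  n6 = (a.0 + (0 + 0)) | 0 → --a--▸ n8
  n7 = b.0 + (0 + 0) → --b--▸ n9
  n8 = 0 | 0 → ·
  n9 = 0 → ·
Run σ = ⟨ba⟩ on P: start {m0}
  [1] b ⇒ {m4}
  [2] a ⇒ {m8}
  — P admits the full trace.
Run σ = ⟨ba⟩ on Q: start {n0}
  [1] b ⇒ {n4}
  [2] a ⇒ ∅ (Q stuck)

ba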